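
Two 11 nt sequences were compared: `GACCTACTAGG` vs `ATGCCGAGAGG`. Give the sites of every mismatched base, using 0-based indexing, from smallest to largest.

Differences at site 0 (G→A), site 1 (A→T), site 2 (C→G), site 4 (T→C), site 5 (A→G), site 6 (C→A), site 7 (T→G).

0, 1, 2, 4, 5, 6, 7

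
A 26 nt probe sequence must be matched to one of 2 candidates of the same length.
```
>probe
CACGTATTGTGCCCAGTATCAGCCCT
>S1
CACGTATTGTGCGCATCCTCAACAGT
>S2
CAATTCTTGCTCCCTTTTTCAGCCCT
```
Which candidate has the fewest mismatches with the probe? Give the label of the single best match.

Hamming distances to probe — S1: 7; S2: 8.
Smallest is S1 with 7 mismatches.

S1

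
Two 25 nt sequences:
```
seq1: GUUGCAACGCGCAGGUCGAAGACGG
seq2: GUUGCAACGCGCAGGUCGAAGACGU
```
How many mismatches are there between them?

1

Comparing position by position, 1 site differs: 25 (G/U).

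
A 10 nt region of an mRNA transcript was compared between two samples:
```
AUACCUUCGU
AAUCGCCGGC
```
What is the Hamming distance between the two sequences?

7

The sequences differ at positions 2, 3, 5, 6, 7, 8, 10 (1-based) — 7 in total.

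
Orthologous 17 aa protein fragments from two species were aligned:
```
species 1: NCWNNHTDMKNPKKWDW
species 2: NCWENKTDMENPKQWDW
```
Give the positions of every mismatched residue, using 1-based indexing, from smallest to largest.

Scanning 1-based: 4: N/E; 6: H/K; 10: K/E; 14: K/Q.

4, 6, 10, 14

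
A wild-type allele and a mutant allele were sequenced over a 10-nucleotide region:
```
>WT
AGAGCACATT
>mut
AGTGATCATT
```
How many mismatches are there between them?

3

The sequences differ at sites 3, 5, 6 (1-based) — 3 in total.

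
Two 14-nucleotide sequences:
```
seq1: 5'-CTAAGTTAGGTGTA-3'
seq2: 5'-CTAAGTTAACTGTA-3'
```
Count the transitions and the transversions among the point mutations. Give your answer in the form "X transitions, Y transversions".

Transitions (purine↔purine or pyrimidine↔pyrimidine): 9 G→A.
Transversions (purine↔pyrimidine): 10 G→C.

1 transition, 1 transversion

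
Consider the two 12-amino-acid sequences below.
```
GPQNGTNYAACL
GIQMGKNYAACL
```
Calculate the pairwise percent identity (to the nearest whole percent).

75%

3 positions differ (2, 4, 6), so 9 of 12 match: 9/12 = 75%.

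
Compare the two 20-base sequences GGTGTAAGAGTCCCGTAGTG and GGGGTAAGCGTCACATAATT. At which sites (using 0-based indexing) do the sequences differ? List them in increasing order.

Differences at site 2 (T→G), site 8 (A→C), site 12 (C→A), site 14 (G→A), site 17 (G→A), site 19 (G→T).

2, 8, 12, 14, 17, 19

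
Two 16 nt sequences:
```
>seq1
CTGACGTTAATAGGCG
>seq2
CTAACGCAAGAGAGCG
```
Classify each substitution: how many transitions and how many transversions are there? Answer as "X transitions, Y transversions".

5 transitions, 2 transversions

Transitions (purine↔purine or pyrimidine↔pyrimidine): 3 G→A, 7 T→C, 10 A→G, 12 A→G, 13 G→A.
Transversions (purine↔pyrimidine): 8 T→A, 11 T→A.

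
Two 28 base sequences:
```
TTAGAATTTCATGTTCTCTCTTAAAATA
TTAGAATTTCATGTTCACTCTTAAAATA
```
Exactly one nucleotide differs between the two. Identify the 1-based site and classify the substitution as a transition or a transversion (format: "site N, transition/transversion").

site 17, transversion

Site 17 changes T→A. T is a pyrimidine and A is a purine, so this is a transversion.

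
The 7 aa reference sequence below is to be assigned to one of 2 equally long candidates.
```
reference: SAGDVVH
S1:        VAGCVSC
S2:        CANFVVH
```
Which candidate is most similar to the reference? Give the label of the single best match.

Hamming distances to reference — S1: 4; S2: 3.
Smallest is S2 with 3 mismatches.

S2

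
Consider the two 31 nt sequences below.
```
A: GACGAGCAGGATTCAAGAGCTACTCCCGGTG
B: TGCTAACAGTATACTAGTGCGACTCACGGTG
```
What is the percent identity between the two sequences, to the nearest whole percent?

Mismatches at positions 1, 2, 4, 6, 10, 13, 15, 18, 21, 26 (1-based): 10 of 31.
Identical positions: 21/31 = 67.74% → 68%.

68%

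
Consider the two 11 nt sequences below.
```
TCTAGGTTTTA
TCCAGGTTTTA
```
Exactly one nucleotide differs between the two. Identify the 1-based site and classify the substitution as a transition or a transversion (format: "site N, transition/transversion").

Site 3 changes T→C. T is a pyrimidine and C is a pyrimidine, so this is a transition.

site 3, transition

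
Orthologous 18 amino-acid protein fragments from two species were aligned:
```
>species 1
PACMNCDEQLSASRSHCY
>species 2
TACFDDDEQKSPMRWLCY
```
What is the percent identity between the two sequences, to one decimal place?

50.0%

9 positions differ (1, 4, 5, 6, 10, 12, 13, 15, 16), so 9 of 18 match: 9/18 = 50%.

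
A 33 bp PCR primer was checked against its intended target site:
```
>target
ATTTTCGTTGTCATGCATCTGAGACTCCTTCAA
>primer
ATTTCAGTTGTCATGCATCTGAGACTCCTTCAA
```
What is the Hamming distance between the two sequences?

Mismatches (1-based): base 5: T→C; base 6: C→A.

2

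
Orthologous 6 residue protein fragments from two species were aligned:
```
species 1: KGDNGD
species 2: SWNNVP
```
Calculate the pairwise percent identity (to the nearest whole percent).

17%

5 positions differ (1, 2, 3, 5, 6), so 1 of 6 match: 1/6 = 16.67%.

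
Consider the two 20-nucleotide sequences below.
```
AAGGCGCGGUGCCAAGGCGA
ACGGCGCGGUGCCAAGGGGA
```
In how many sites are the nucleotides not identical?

2

Comparing position by position, 2 sites differ: 2 (A/C), 18 (C/G).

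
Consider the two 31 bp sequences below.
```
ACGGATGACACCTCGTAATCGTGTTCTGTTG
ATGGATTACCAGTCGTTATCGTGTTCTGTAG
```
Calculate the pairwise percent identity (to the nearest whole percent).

77%

Mismatches at positions 2, 7, 10, 11, 12, 17, 30 (1-based): 7 of 31.
Identical positions: 24/31 = 77.42% → 77%.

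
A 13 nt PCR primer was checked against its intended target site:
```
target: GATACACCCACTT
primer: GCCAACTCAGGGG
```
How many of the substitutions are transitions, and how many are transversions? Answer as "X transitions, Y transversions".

Mismatches (1-based):
position 2: A→C (purine→pyrimidine, transversion)
position 3: T→C (pyrimidine→pyrimidine, transition)
position 5: C→A (pyrimidine→purine, transversion)
position 6: A→C (purine→pyrimidine, transversion)
position 7: C→T (pyrimidine→pyrimidine, transition)
position 9: C→A (pyrimidine→purine, transversion)
position 10: A→G (purine→purine, transition)
position 11: C→G (pyrimidine→purine, transversion)
position 12: T→G (pyrimidine→purine, transversion)
position 13: T→G (pyrimidine→purine, transversion)

3 transitions, 7 transversions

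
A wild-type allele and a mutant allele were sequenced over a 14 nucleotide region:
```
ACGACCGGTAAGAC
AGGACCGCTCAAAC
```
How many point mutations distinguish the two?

4

Comparing position by position, 4 sites differ: 2 (C/G), 8 (G/C), 10 (A/C), 12 (G/A).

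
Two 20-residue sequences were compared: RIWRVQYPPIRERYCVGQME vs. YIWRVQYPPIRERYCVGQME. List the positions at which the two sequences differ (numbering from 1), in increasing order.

Scanning 1-based: 1: R/Y.

1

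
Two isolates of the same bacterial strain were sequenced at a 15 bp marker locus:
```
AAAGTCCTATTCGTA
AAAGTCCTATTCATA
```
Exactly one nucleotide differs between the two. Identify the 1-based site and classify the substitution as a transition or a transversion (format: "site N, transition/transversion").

Site 13 changes G→A. G is a purine and A is a purine, so this is a transition.

site 13, transition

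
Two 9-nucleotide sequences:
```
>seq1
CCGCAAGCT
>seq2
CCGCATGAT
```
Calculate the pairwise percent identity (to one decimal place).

77.8%

Mismatches at positions 6, 8 (1-based): 2 of 9.
Identical positions: 7/9 = 77.78% → 77.8%.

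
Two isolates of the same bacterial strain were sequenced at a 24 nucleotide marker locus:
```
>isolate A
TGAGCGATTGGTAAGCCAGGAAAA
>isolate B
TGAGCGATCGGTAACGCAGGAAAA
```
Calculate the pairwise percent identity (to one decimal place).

87.5%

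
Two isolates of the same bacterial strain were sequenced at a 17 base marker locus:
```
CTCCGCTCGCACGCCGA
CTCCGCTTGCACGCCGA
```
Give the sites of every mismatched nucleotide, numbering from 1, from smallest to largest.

Scanning 1-based: 8: C/T.

8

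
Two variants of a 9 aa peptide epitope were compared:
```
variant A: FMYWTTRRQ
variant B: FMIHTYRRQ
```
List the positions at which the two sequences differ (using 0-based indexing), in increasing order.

2, 3, 5

Scanning 0-based: 2: Y/I; 3: W/H; 5: T/Y.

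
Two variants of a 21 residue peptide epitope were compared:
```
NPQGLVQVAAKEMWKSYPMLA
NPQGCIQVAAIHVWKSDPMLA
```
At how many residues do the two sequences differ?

6

The sequences differ at residues 5, 6, 11, 12, 13, 17 (1-based) — 6 in total.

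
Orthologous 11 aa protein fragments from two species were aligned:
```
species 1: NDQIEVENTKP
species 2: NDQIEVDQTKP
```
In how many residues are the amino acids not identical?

2

Comparing position by position, 2 residues differ: 7 (E/D), 8 (N/Q).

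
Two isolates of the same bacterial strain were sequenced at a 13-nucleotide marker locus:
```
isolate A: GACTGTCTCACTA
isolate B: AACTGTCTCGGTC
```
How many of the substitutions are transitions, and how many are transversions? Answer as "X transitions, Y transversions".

Mismatches (1-based):
position 1: G→A (purine→purine, transition)
position 10: A→G (purine→purine, transition)
position 11: C→G (pyrimidine→purine, transversion)
position 13: A→C (purine→pyrimidine, transversion)

2 transitions, 2 transversions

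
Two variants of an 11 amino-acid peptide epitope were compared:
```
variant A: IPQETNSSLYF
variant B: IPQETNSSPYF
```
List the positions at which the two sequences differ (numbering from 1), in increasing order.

9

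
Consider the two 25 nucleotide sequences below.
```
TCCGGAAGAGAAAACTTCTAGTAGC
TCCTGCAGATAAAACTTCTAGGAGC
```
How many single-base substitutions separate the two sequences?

4

Mismatches (1-based): position 4: G→T; position 6: A→C; position 10: G→T; position 22: T→G.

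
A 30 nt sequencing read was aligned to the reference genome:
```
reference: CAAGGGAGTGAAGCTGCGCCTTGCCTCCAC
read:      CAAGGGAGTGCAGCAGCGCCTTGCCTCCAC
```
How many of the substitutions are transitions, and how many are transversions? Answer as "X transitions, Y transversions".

0 transitions, 2 transversions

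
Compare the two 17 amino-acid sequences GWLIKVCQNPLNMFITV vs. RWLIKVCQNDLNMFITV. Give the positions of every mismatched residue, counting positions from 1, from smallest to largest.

Differences at position 1 (G→R), position 10 (P→D).

1, 10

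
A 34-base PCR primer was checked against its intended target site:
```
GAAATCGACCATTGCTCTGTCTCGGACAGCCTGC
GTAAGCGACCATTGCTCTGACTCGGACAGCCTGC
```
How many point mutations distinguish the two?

Mismatches (1-based): position 2: A→T; position 5: T→G; position 20: T→A.

3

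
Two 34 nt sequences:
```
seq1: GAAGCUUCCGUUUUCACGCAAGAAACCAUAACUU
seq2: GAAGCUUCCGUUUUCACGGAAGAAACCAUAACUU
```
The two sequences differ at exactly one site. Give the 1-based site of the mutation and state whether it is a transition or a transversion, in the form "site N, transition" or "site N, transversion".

site 19, transversion

The sequences differ only at site 19: C→G (pyrimidine→purine), a transversion.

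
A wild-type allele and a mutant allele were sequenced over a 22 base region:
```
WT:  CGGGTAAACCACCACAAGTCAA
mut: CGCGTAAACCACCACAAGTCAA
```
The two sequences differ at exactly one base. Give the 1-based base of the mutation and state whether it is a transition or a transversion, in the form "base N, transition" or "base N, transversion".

The sequences differ only at base 3: G→C (purine→pyrimidine), a transversion.

base 3, transversion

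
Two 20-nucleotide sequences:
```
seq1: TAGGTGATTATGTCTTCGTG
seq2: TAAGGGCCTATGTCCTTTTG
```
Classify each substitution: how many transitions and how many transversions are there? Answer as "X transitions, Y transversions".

Mismatches (1-based):
site 3: G→A (purine→purine, transition)
site 5: T→G (pyrimidine→purine, transversion)
site 7: A→C (purine→pyrimidine, transversion)
site 8: T→C (pyrimidine→pyrimidine, transition)
site 15: T→C (pyrimidine→pyrimidine, transition)
site 17: C→T (pyrimidine→pyrimidine, transition)
site 18: G→T (purine→pyrimidine, transversion)

4 transitions, 3 transversions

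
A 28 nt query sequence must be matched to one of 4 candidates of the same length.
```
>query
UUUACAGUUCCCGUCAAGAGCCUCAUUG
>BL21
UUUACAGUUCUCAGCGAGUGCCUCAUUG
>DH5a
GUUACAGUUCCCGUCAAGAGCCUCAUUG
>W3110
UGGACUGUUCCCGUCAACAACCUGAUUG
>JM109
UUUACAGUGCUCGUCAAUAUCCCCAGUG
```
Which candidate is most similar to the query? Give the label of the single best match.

DH5a

Hamming distances to query — BL21: 5; DH5a: 1; W3110: 6; JM109: 6.
Smallest is DH5a with 1 mismatch.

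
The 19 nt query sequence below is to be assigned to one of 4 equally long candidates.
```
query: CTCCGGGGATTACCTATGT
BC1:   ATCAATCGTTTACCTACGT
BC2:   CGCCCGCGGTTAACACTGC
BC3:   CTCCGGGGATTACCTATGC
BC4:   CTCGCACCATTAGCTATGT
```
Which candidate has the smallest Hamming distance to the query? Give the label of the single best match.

BC3

Hamming distances to query — BC1: 7; BC2: 8; BC3: 1; BC4: 6.
Smallest is BC3 with 1 mismatch.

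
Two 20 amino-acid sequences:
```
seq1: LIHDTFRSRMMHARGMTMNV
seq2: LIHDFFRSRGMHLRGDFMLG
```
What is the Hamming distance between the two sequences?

Mismatches (1-based): residue 5: T→F; residue 10: M→G; residue 13: A→L; residue 16: M→D; residue 17: T→F; residue 19: N→L; residue 20: V→G.

7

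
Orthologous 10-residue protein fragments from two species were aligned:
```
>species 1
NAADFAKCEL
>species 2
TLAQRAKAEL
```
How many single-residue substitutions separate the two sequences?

5

Mismatches (1-based): residue 1: N→T; residue 2: A→L; residue 4: D→Q; residue 5: F→R; residue 8: C→A.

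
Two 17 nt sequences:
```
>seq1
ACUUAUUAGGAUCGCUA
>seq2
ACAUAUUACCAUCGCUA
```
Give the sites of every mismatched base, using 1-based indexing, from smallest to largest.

Differences at site 3 (U→A), site 9 (G→C), site 10 (G→C).

3, 9, 10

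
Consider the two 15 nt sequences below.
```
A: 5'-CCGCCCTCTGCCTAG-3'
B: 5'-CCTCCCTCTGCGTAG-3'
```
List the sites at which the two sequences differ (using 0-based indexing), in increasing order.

Differences at site 2 (G→T), site 11 (C→G).

2, 11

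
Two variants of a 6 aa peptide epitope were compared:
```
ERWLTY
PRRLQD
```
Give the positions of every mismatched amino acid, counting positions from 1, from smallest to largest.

1, 3, 5, 6

Differences at position 1 (E→P), position 3 (W→R), position 5 (T→Q), position 6 (Y→D).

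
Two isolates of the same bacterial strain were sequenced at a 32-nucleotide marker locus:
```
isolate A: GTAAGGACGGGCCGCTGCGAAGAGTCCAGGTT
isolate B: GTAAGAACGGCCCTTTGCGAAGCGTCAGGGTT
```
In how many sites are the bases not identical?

Comparing position by position, 7 sites differ: 6 (G/A), 11 (G/C), 14 (G/T), 15 (C/T), 23 (A/C), 27 (C/A), 28 (A/G).

7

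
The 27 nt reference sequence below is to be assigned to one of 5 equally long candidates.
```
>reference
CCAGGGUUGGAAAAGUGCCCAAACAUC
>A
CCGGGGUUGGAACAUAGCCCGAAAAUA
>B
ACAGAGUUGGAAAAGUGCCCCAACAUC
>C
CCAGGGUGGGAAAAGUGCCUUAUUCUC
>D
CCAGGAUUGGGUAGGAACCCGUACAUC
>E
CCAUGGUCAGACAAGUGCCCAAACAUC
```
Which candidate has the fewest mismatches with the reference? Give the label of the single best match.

B

Hamming distances to reference — A: 7; B: 3; C: 6; D: 8; E: 4.
Smallest is B with 3 mismatches.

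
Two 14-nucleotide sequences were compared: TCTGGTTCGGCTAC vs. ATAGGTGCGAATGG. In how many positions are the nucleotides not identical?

8

Comparing position by position, 8 positions differ: 1 (T/A), 2 (C/T), 3 (T/A), 7 (T/G), 10 (G/A), 11 (C/A), 13 (A/G), 14 (C/G).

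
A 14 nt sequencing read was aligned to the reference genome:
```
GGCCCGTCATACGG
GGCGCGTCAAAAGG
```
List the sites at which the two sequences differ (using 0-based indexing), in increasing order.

3, 9, 11

Scanning 0-based: 3: C/G; 9: T/A; 11: C/A.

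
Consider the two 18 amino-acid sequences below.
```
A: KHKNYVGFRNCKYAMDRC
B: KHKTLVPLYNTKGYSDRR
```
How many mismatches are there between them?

The sequences differ at residues 4, 5, 7, 8, 9, 11, 13, 14, 15, 18 (1-based) — 10 in total.

10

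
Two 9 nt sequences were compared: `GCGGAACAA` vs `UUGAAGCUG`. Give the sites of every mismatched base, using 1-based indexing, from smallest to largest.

Differences at site 1 (G→U), site 2 (C→U), site 4 (G→A), site 6 (A→G), site 8 (A→U), site 9 (A→G).

1, 2, 4, 6, 8, 9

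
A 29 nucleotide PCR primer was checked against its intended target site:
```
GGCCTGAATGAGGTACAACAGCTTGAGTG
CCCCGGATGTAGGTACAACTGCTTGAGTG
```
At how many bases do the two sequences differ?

7

Mismatches (1-based): base 1: G→C; base 2: G→C; base 5: T→G; base 8: A→T; base 9: T→G; base 10: G→T; base 20: A→T.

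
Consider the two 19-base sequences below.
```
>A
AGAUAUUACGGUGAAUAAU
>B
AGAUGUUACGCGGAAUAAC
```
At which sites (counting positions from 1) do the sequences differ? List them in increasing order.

Scanning 1-based: 5: A/G; 11: G/C; 12: U/G; 19: U/C.

5, 11, 12, 19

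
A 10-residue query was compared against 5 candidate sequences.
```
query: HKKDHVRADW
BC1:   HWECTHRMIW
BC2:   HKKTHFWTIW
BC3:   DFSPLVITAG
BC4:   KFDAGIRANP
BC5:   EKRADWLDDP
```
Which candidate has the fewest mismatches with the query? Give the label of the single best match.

BC2

Hamming distances to query — BC1: 7; BC2: 5; BC3: 9; BC4: 8; BC5: 8.
Smallest is BC2 with 5 mismatches.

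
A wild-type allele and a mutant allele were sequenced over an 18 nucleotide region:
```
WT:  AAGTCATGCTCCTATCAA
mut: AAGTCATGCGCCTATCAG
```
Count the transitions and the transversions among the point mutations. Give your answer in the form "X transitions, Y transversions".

Transitions (purine↔purine or pyrimidine↔pyrimidine): 18 A→G.
Transversions (purine↔pyrimidine): 10 T→G.

1 transition, 1 transversion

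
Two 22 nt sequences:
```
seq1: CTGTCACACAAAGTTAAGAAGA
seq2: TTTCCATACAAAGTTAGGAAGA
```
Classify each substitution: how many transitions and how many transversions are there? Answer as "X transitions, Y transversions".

Transitions (purine↔purine or pyrimidine↔pyrimidine): 1 C→T, 4 T→C, 7 C→T, 17 A→G.
Transversions (purine↔pyrimidine): 3 G→T.

4 transitions, 1 transversion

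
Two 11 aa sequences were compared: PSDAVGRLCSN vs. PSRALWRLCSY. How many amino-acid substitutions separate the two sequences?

Comparing position by position, 4 positions differ: 3 (D/R), 5 (V/L), 6 (G/W), 11 (N/Y).

4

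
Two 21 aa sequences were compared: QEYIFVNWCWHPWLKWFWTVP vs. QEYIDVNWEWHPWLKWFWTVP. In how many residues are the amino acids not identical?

The sequences differ at residues 5, 9 (1-based) — 2 in total.

2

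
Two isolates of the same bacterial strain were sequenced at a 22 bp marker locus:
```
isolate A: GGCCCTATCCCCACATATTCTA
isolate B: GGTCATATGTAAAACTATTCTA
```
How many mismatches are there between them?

8

Comparing position by position, 8 positions differ: 3 (C/T), 5 (C/A), 9 (C/G), 10 (C/T), 11 (C/A), 12 (C/A), 14 (C/A), 15 (A/C).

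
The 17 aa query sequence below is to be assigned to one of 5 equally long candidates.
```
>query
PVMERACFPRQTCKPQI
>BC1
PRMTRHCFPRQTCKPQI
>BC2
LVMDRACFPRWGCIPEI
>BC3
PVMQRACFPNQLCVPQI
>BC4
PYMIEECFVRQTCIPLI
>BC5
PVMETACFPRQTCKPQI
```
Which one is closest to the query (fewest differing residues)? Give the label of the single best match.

BC1 differs at 3 residues; BC2 differs at 6 residues; BC3 differs at 4 residues; BC4 differs at 7 residues; BC5 differs at 1 residue. The closest is BC5.

BC5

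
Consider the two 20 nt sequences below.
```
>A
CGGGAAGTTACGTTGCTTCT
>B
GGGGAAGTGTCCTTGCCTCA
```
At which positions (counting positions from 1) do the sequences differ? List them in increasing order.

1, 9, 10, 12, 17, 20

Differences at position 1 (C→G), position 9 (T→G), position 10 (A→T), position 12 (G→C), position 17 (T→C), position 20 (T→A).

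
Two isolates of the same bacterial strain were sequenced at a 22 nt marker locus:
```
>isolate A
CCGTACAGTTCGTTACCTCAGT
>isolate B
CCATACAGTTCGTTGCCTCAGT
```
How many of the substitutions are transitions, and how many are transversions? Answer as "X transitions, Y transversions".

Transitions (purine↔purine or pyrimidine↔pyrimidine): 3 G→A, 15 A→G.
Transversions (purine↔pyrimidine): none.

2 transitions, 0 transversions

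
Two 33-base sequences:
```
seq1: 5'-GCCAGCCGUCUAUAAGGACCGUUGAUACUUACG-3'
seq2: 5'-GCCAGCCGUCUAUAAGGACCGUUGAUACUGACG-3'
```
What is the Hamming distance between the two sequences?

1

Comparing position by position, 1 site differs: 30 (U/G).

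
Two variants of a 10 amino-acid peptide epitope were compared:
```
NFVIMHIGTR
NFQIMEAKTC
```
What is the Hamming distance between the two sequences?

The sequences differ at residues 3, 6, 7, 8, 10 (1-based) — 5 in total.

5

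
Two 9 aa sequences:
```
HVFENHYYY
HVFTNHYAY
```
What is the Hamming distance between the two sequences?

2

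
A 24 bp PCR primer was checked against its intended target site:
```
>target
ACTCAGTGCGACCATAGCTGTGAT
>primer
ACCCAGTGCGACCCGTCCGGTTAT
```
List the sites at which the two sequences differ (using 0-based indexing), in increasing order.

2, 13, 14, 15, 16, 18, 21

Scanning 0-based: 2: T/C; 13: A/C; 14: T/G; 15: A/T; 16: G/C; 18: T/G; 21: G/T.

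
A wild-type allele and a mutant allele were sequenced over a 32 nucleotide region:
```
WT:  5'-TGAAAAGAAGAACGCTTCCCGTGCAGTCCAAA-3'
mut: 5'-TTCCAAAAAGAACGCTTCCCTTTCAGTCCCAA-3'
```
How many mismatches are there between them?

7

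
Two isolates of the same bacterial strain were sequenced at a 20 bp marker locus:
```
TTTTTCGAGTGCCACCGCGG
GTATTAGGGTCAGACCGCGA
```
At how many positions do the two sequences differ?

8

Comparing position by position, 8 positions differ: 1 (T/G), 3 (T/A), 6 (C/A), 8 (A/G), 11 (G/C), 12 (C/A), 13 (C/G), 20 (G/A).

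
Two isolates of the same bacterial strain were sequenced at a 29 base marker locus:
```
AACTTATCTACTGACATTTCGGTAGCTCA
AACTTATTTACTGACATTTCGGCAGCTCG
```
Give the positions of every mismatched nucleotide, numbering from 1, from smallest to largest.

8, 23, 29

Differences at position 8 (C→T), position 23 (T→C), position 29 (A→G).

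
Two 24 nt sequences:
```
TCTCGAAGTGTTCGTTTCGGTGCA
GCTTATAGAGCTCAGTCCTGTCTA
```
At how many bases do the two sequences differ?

Comparing position by position, 12 bases differ: 1 (T/G), 4 (C/T), 5 (G/A), 6 (A/T), 9 (T/A), 11 (T/C), 14 (G/A), 15 (T/G), 17 (T/C), 19 (G/T), 22 (G/C), 23 (C/T).

12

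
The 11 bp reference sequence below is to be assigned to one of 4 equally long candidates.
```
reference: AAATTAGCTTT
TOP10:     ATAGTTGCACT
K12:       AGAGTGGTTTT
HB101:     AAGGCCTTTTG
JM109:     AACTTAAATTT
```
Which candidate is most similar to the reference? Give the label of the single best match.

TOP10 differs at 5 sites; K12 differs at 4 sites; HB101 differs at 7 sites; JM109 differs at 3 sites. The closest is JM109.

JM109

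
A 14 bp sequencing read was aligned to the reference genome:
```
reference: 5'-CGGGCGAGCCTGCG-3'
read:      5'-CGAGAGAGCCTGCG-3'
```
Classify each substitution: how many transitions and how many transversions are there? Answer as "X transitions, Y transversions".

1 transition, 1 transversion

Transitions (purine↔purine or pyrimidine↔pyrimidine): 3 G→A.
Transversions (purine↔pyrimidine): 5 C→A.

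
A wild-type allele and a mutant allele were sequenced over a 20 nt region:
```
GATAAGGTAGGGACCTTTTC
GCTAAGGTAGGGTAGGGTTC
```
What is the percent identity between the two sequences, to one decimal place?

6 positions differ (2, 13, 14, 15, 16, 17), so 14 of 20 match: 14/20 = 70%.

70.0%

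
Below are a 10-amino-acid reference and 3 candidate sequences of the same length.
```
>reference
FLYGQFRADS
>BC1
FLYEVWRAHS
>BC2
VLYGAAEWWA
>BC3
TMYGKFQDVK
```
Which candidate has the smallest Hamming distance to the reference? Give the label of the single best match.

Hamming distances to reference — BC1: 4; BC2: 7; BC3: 7.
Smallest is BC1 with 4 mismatches.

BC1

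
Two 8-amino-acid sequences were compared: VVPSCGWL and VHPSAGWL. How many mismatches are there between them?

The sequences differ at residues 2, 5 (1-based) — 2 in total.

2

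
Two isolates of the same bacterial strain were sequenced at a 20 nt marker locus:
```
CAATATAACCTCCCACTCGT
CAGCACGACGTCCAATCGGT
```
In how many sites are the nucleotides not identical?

9

Comparing position by position, 9 sites differ: 3 (A/G), 4 (T/C), 6 (T/C), 7 (A/G), 10 (C/G), 14 (C/A), 16 (C/T), 17 (T/C), 18 (C/G).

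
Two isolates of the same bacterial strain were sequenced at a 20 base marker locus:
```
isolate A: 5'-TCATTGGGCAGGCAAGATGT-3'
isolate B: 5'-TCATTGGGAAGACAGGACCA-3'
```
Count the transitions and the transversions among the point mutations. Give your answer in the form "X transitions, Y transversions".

3 transitions, 3 transversions

Mismatches (1-based):
site 9: C→A (pyrimidine→purine, transversion)
site 12: G→A (purine→purine, transition)
site 15: A→G (purine→purine, transition)
site 18: T→C (pyrimidine→pyrimidine, transition)
site 19: G→C (purine→pyrimidine, transversion)
site 20: T→A (pyrimidine→purine, transversion)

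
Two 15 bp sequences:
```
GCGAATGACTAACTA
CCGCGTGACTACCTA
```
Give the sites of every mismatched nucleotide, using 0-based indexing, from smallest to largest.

0, 3, 4, 11

Scanning 0-based: 0: G/C; 3: A/C; 4: A/G; 11: A/C.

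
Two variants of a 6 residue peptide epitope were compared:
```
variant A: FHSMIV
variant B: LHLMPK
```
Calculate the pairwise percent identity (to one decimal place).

4 positions differ (1, 3, 5, 6), so 2 of 6 match: 2/6 = 33.33%.

33.3%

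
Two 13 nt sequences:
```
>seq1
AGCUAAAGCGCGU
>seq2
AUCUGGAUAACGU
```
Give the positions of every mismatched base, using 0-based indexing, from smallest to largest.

Differences at position 1 (G→U), position 4 (A→G), position 5 (A→G), position 7 (G→U), position 8 (C→A), position 9 (G→A).

1, 4, 5, 7, 8, 9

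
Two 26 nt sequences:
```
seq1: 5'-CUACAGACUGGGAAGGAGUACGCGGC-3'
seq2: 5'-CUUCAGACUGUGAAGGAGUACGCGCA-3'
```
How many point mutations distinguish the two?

4

Mismatches (1-based): position 3: A→U; position 11: G→U; position 25: G→C; position 26: C→A.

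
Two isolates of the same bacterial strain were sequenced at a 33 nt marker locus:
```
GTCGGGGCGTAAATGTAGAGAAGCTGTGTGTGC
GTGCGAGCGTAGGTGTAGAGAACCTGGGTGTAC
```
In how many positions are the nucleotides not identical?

Comparing position by position, 8 positions differ: 3 (C/G), 4 (G/C), 6 (G/A), 12 (A/G), 13 (A/G), 23 (G/C), 27 (T/G), 32 (G/A).

8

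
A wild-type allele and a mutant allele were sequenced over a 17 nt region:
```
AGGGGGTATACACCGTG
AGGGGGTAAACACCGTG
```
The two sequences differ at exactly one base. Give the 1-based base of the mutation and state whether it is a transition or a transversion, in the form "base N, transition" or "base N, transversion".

base 9, transversion

The sequences differ only at base 9: T→A (pyrimidine→purine), a transversion.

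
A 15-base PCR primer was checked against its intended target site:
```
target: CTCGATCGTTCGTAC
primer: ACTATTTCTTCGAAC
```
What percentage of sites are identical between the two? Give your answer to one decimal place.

Mismatches at positions 1, 2, 3, 4, 5, 7, 8, 13 (1-based): 8 of 15.
Identical positions: 7/15 = 46.67% → 46.7%.

46.7%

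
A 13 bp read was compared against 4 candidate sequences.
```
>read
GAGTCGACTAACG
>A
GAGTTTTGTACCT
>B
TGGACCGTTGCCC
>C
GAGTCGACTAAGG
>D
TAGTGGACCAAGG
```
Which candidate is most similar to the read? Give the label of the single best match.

Hamming distances to read — A: 6; B: 9; C: 1; D: 4.
Smallest is C with 1 mismatch.

C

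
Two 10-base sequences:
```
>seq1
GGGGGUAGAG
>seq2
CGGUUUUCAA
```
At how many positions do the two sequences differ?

6

Mismatches (1-based): position 1: G→C; position 4: G→U; position 5: G→U; position 7: A→U; position 8: G→C; position 10: G→A.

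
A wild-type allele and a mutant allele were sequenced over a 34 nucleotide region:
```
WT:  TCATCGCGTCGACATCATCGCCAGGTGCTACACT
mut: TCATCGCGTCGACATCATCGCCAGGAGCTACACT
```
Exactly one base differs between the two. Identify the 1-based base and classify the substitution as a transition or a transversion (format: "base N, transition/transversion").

Base 26 changes T→A. T is a pyrimidine and A is a purine, so this is a transversion.

base 26, transversion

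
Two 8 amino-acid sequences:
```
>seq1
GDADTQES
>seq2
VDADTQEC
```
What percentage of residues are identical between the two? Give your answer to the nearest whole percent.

75%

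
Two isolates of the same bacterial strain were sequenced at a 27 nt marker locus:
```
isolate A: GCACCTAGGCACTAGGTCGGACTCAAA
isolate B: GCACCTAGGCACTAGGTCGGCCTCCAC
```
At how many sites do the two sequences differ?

Mismatches (1-based): site 21: A→C; site 25: A→C; site 27: A→C.

3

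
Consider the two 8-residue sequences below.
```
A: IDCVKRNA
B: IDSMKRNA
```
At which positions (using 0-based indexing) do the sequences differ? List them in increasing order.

2, 3

Differences at position 2 (C→S), position 3 (V→M).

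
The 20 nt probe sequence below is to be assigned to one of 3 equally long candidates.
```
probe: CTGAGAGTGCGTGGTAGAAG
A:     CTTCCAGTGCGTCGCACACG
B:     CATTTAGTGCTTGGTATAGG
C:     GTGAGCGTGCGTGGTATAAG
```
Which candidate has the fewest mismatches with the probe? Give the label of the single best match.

Hamming distances to probe — A: 7; B: 7; C: 3.
Smallest is C with 3 mismatches.

C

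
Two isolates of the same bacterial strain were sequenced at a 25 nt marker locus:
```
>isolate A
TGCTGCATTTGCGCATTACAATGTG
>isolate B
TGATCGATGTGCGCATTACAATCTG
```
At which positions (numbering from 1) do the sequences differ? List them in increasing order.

Differences at position 3 (C→A), position 5 (G→C), position 6 (C→G), position 9 (T→G), position 23 (G→C).

3, 5, 6, 9, 23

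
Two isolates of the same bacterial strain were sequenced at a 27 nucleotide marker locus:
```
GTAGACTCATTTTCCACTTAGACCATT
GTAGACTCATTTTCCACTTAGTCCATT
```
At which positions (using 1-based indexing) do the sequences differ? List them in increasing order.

Differences at position 22 (A→T).

22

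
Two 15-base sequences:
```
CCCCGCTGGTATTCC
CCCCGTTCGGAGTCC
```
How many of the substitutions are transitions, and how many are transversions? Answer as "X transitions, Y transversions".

1 transition, 3 transversions

Transitions (purine↔purine or pyrimidine↔pyrimidine): 6 C→T.
Transversions (purine↔pyrimidine): 8 G→C, 10 T→G, 12 T→G.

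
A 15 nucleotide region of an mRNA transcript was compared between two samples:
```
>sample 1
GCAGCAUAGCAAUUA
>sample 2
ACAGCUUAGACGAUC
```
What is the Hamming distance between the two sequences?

7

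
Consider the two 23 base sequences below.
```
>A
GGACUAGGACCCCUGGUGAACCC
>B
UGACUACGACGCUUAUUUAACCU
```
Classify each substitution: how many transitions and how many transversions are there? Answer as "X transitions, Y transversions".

3 transitions, 5 transversions

Mismatches (1-based):
site 1: G→U (purine→pyrimidine, transversion)
site 7: G→C (purine→pyrimidine, transversion)
site 11: C→G (pyrimidine→purine, transversion)
site 13: C→U (pyrimidine→pyrimidine, transition)
site 15: G→A (purine→purine, transition)
site 16: G→U (purine→pyrimidine, transversion)
site 18: G→U (purine→pyrimidine, transversion)
site 23: C→U (pyrimidine→pyrimidine, transition)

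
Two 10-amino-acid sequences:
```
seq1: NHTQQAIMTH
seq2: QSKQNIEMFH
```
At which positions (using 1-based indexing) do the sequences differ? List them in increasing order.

Differences at position 1 (N→Q), position 2 (H→S), position 3 (T→K), position 5 (Q→N), position 6 (A→I), position 7 (I→E), position 9 (T→F).

1, 2, 3, 5, 6, 7, 9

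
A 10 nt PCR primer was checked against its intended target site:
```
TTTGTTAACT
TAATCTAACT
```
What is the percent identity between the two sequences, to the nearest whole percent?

60%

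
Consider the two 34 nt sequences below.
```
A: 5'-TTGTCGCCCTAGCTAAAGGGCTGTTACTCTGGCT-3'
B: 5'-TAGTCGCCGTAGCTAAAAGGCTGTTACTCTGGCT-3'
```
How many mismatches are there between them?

The sequences differ at sites 2, 9, 18 (1-based) — 3 in total.

3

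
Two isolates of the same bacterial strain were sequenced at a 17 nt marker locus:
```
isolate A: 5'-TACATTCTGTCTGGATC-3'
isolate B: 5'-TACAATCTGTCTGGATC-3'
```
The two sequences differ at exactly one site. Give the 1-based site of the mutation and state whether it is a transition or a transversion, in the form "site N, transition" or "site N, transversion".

site 5, transversion

Site 5 changes T→A. T is a pyrimidine and A is a purine, so this is a transversion.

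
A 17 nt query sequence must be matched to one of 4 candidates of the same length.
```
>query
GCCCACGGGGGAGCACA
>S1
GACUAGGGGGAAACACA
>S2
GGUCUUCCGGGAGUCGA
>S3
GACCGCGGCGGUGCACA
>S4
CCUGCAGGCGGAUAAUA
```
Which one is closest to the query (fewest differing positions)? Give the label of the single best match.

S1 differs at 5 positions; S2 differs at 9 positions; S3 differs at 4 positions; S4 differs at 9 positions. The closest is S3.

S3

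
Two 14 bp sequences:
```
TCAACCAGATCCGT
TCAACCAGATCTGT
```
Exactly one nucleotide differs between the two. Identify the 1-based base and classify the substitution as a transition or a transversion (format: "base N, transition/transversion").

base 12, transition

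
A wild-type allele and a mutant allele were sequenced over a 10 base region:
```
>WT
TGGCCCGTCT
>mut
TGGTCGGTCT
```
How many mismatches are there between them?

2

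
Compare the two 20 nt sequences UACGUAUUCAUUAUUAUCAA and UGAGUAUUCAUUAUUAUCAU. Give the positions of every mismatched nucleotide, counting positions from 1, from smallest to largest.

2, 3, 20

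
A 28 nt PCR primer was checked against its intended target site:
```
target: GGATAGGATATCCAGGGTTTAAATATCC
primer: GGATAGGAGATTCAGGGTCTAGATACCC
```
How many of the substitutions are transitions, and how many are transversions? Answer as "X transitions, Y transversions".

4 transitions, 1 transversion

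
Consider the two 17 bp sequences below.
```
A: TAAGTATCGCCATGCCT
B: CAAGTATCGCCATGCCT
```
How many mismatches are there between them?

1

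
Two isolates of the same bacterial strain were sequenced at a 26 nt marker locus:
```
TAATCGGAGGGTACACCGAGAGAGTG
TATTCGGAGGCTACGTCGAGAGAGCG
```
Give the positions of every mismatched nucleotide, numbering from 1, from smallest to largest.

3, 11, 15, 16, 25

Scanning 1-based: 3: A/T; 11: G/C; 15: A/G; 16: C/T; 25: T/C.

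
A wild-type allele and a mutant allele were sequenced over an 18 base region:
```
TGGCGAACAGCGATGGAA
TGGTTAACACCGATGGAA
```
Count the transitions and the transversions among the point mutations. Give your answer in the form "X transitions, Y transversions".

Mismatches (1-based):
site 4: C→T (pyrimidine→pyrimidine, transition)
site 5: G→T (purine→pyrimidine, transversion)
site 10: G→C (purine→pyrimidine, transversion)

1 transition, 2 transversions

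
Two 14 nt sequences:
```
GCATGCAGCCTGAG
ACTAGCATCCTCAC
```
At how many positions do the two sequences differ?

6

The sequences differ at positions 1, 3, 4, 8, 12, 14 (1-based) — 6 in total.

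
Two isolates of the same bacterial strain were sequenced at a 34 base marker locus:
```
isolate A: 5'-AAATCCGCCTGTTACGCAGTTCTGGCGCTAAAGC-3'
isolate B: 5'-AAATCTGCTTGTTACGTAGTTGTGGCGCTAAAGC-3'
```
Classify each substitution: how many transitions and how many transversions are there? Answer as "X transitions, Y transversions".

Transitions (purine↔purine or pyrimidine↔pyrimidine): 6 C→T, 9 C→T, 17 C→T.
Transversions (purine↔pyrimidine): 22 C→G.

3 transitions, 1 transversion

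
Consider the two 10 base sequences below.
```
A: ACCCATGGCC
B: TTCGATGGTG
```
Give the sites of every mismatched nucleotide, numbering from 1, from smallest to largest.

Scanning 1-based: 1: A/T; 2: C/T; 4: C/G; 9: C/T; 10: C/G.

1, 2, 4, 9, 10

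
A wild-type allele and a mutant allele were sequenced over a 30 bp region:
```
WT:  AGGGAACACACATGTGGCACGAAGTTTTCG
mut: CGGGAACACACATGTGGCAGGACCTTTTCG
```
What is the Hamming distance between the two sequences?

Mismatches (1-based): base 1: A→C; base 20: C→G; base 23: A→C; base 24: G→C.

4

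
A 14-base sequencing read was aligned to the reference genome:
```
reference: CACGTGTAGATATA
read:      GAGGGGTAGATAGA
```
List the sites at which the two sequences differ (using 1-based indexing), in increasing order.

1, 3, 5, 13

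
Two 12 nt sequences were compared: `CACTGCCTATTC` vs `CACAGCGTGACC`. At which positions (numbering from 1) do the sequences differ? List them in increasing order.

4, 7, 9, 10, 11

Differences at position 4 (T→A), position 7 (C→G), position 9 (A→G), position 10 (T→A), position 11 (T→C).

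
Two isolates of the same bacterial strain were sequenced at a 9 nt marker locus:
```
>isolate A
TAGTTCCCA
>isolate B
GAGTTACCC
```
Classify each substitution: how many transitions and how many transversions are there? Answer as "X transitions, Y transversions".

Mismatches (1-based):
site 1: T→G (pyrimidine→purine, transversion)
site 6: C→A (pyrimidine→purine, transversion)
site 9: A→C (purine→pyrimidine, transversion)

0 transitions, 3 transversions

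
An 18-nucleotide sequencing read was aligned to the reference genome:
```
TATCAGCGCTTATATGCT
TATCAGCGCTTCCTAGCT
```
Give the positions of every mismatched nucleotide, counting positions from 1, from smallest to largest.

12, 13, 14, 15

Differences at position 12 (A→C), position 13 (T→C), position 14 (A→T), position 15 (T→A).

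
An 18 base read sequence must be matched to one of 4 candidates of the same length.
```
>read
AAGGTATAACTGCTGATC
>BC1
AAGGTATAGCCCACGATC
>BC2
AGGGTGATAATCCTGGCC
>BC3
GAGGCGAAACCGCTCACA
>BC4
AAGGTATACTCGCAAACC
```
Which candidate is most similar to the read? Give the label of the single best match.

BC1

BC1 differs at 5 positions; BC2 differs at 8 positions; BC3 differs at 8 positions; BC4 differs at 6 positions. The closest is BC1.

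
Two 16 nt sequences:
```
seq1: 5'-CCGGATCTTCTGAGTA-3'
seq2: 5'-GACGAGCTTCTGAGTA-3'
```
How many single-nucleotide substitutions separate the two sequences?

Mismatches (1-based): base 1: C→G; base 2: C→A; base 3: G→C; base 6: T→G.

4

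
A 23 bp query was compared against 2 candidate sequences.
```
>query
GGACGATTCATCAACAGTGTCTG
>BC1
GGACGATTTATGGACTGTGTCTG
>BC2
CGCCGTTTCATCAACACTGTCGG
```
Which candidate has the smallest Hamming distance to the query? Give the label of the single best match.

BC1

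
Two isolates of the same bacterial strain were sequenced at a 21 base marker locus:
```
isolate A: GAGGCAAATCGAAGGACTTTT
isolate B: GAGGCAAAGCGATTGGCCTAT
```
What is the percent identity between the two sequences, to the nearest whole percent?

Mismatches at positions 9, 13, 14, 16, 18, 20 (1-based): 6 of 21.
Identical positions: 15/21 = 71.43% → 71%.

71%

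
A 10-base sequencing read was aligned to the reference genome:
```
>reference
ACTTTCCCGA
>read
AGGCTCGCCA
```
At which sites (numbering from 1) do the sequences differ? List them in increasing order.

Differences at site 2 (C→G), site 3 (T→G), site 4 (T→C), site 7 (C→G), site 9 (G→C).

2, 3, 4, 7, 9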